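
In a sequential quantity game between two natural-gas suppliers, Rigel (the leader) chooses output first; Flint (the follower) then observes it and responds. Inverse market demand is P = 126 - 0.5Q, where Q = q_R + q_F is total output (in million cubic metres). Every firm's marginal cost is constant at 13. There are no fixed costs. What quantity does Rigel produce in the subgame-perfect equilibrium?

113

The follower Flint best-responds to any q_R: π_F = (126 - 0.5Q)q_F - 13q_F.
Setting the follower's marginal profit to zero, 113 - (1/2)q_R - q_F = 0, i.e. q_F = (113 - (1/2)q_R).
Rigel substitutes q_F(q_R) into its own profit: π_R = q_R(126 - (1/2)q_R - (113 - (1/2)q_R)/2) - 13q_R = (139/2 - (1/4)q_R)q_R - 13q_R.
Leader FOC: 113/2 - (1/2)q_R = 0, so q_R = 113.
Then q_F = (113 - (1/2)·113) = 113/2.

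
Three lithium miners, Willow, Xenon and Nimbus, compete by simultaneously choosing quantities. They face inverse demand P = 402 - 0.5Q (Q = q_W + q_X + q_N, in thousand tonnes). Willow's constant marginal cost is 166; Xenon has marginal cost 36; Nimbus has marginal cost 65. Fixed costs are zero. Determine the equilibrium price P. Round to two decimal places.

Willow's profit: π_W = (402 - 0.5Q)q_W - (166q_W). Setting ∂π_W/∂q_W = 0: 236 - q_W - (1/2)(q_X + q_N) = 0.
Xenon's profit: π_X = (402 - 0.5Q)q_X - (36q_X). Setting ∂π_X/∂q_X = 0: 366 - q_X - (1/2)(q_W + q_N) = 0.
Nimbus's profit: π_N = (402 - 0.5Q)q_N - (65q_N). Setting ∂π_N/∂q_N = 0: 337 - q_N - (1/2)(q_W + q_X) = 0.
Adding the 3 conditions: 939 − Q − Q = 0, i.e. Q = 939/2.
Back-substituting: q_W = (236 − 939/4)/(1/2) = 5/2, q_X = (366 − 939/4)/(1/2) = 525/2, q_N = (337 − 939/4)/(1/2) = 409/2.
Total output Q = 939/2, so price P = 402 - (1/2)·(939/2) = 669/4.

167.25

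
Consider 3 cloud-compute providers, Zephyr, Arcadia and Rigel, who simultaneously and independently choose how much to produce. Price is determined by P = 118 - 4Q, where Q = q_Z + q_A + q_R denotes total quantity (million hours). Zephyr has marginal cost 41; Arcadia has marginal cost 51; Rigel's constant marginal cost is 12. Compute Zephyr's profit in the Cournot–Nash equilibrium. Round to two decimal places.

Zephyr's profit: π_Z = (118 - 4Q)q_Z - (41q_Z). Setting ∂π_Z/∂q_Z = 0: 77 - 8q_Z - 4(q_A + q_R) = 0.
Arcadia's profit: π_A = (118 - 4Q)q_A - (51q_A). Setting ∂π_A/∂q_A = 0: 67 - 8q_A - 4(q_Z + q_R) = 0.
Rigel's profit: π_R = (118 - 4Q)q_R - (12q_R). Setting ∂π_R/∂q_R = 0: 106 - 8q_R - 4(q_Z + q_A) = 0.
Adding the 3 conditions: 250 − 8Q − 8Q = 0, i.e. Q = 125/8.
Back-substituting: q_Z = (77 − 125/2)/4 = 29/8, q_A = (67 − 125/2)/4 = 9/8, q_R = (106 − 125/2)/4 = 87/8.
Price P = 118 - 4·(125/8) = 111/2.
Zephyr's profit: (111/2 - 41)·(29/8) = 841/16.

52.56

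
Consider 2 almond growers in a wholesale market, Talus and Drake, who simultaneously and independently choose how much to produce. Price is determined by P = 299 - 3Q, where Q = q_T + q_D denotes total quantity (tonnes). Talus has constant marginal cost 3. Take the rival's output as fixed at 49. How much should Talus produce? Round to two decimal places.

24.83

With the rival's output fixed at 49, Talus's profit is π_T = (299 - 3·49 - 3q_T)q_T - (3q_T) = (152 - 3q_T)q_T - (3q_T).
∂π_T/∂q_T = 149 - 6q_T = 0, so q_T = 149/6.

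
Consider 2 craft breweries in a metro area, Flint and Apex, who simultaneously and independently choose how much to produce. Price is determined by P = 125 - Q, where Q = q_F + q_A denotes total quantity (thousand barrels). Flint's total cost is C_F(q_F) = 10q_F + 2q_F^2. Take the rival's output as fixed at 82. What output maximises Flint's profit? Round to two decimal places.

5.50

With the rival's output fixed at 82, Flint's profit is π_F = (125 - 82 - q_F)q_F - (10q_F + 2q_F²) = (43 - q_F)q_F - (10q_F + 2q_F²).
∂π_F/∂q_F = 33 - 6q_F = 0, so q_F = 11/2.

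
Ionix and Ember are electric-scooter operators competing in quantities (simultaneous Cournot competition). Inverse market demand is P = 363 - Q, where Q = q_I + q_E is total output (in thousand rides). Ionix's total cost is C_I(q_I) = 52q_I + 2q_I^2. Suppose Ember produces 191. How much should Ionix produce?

20

With the rival's output fixed at 191, Ionix's profit is π_I = (363 - 191 - q_I)q_I - (52q_I + 2q_I²) = (172 - q_I)q_I - (52q_I + 2q_I²).
∂π_I/∂q_I = 120 - 6q_I = 0, so q_I = 20.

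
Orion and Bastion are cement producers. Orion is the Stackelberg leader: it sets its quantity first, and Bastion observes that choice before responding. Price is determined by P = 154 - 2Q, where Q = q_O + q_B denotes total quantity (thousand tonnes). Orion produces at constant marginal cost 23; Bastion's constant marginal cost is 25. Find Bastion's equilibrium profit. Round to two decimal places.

488.28

The follower Bastion best-responds to any q_O: π_B = (154 - 2Q)q_B - 25q_B.
Follower FOC: 129 - 2q_O - 4q_B = 0, so q_B(q_O) = (129 - 2q_O)/4.
The leader anticipates this reaction. Substituting into P = 154 - 2Q gives P = 179/2 - q_O, so π_O = (179/2 - q_O)q_O - 23q_O.
The leader's first-order condition 133/2 - 2q_O = 0 yields q_O = 133/4.
Then q_B = (129 - 2·(133/4))/4 = 125/8.
Price P = 154 - 2·(391/8) = 225/4.
Bastion's profit: (225/4 - 25)·(125/8) = 488.2813.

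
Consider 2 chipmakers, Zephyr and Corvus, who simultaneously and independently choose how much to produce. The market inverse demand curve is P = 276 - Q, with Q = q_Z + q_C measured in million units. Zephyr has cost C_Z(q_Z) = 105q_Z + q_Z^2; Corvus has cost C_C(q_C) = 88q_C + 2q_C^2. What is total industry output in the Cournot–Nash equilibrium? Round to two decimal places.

61.70

Zephyr's profit: π_Z = (276 - Q)q_Z - (105q_Z + q_Z²). Setting ∂π_Z/∂q_Z = 0: 171 - 4q_Z - (q_C) = 0.
Corvus's profit: π_C = (276 - Q)q_C - (88q_C + 2q_C²). Setting ∂π_C/∂q_C = 0: 188 - 6q_C - (q_Z) = 0.
Rearranging gives the reaction functions q_Z = (171 - q_C)/4 and q_C = (188 - q_Z)/6.
Substituting one into the other gives q_Z = 838/23 and q_C = 581/23.
Total output Q = 838/23 + 581/23 = 1419/23.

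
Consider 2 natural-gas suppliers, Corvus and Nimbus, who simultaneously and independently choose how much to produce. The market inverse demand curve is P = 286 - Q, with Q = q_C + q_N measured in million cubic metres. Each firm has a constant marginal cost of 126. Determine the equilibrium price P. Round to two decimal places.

179.33

Each firm earns π_i = (286 - Q)q_i - 126q_i.
Setting ∂π_i/∂q_i = 0 with rivals' quantities fixed: 160 - 2q_i - q_j = 0.
With identical firms every q_j equals q_i, so q_j = q_i and 160 = 3q_i, giving q_i = 160/3.
Total output Q = 320/3, so price P = 286 - 320/3 = 538/3.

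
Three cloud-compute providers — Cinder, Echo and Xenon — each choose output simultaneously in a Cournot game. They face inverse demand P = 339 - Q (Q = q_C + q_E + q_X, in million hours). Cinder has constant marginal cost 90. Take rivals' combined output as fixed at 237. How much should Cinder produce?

With rivals' combined output fixed at 237, Cinder's profit is π_C = (339 - 237 - q_C)q_C - (90q_C) = (102 - q_C)q_C - (90q_C).
∂π_C/∂q_C = 12 - 2q_C = 0, so q_C = 6.

6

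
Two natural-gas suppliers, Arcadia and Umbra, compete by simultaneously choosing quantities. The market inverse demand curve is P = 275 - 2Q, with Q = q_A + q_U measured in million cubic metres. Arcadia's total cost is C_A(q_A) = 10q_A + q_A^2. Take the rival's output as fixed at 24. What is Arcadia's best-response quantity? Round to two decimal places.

With the rival's output fixed at 24, Arcadia's profit is π_A = (275 - 2·24 - 2q_A)q_A - (10q_A + q_A²) = (227 - 2q_A)q_A - (10q_A + q_A²).
∂π_A/∂q_A = 217 - 6q_A = 0, so q_A = 217/6.

36.17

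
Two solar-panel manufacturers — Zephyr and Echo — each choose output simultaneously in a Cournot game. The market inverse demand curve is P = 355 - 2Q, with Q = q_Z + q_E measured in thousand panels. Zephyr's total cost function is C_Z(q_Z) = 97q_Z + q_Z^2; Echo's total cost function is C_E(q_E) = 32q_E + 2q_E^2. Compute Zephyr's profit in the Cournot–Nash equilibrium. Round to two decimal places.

3115.79

Zephyr's profit: π_Z = (355 - 2Q)q_Z - (97q_Z + q_Z²). Setting ∂π_Z/∂q_Z = 0: 258 - 6q_Z - 2(q_E) = 0.
Echo's first-order condition: 323 - 8q_E - 2(q_Z) = 0.
Rearranging gives the reaction functions q_Z = (258 - 2q_E)/6 and q_E = (323 - 2q_Z)/8.
Substituting one into the other gives q_Z = 709/22 and q_E = 711/22.
Price P = 355 - 2·(710/11) = 225.9091.
Zephyr's profit: 225.9091·(709/22) - 97·(709/22) - (709/22)² = 3115.7913.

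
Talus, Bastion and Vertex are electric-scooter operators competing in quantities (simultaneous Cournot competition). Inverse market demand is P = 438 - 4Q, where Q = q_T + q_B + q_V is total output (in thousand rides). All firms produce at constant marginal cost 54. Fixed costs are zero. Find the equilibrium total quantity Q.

72

Each firm earns π_i = (438 - 4Q)q_i - 54q_i.
First-order condition (treating rivals' output as given): 384 - 8q_i - 4·Σ_{j≠i} q_j = 0.
By symmetry each firm produces the same amount; substituting Σ_{j≠i} q_j = 2q_i yields q_i = 384/16 = 24.
Total output Q = 24 + 24 + 24 = 72.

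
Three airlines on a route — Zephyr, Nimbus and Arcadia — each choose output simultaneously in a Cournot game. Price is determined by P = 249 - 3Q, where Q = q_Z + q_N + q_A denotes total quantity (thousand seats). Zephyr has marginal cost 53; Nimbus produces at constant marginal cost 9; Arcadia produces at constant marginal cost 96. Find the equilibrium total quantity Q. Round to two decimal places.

Zephyr's profit: π_Z = (249 - 3Q)q_Z - (53q_Z). Setting ∂π_Z/∂q_Z = 0: 196 - 6q_Z - 3(q_N + q_A) = 0.
Nimbus's profit: π_N = (249 - 3Q)q_N - (9q_N). Setting ∂π_N/∂q_N = 0: 240 - 6q_N - 3(q_Z + q_A) = 0.
Arcadia's profit: π_A = (249 - 3Q)q_A - (96q_A). Setting ∂π_A/∂q_A = 0: 153 - 6q_A - 3(q_Z + q_N) = 0.
Adding the 3 first-order conditions: 589 − 12Q = 0, so Q = 589/12.
Back-substituting: q_Z = (196 − 589/4)/3 = 65/4, q_N = (240 − 589/4)/3 = 371/12, q_A = (153 − 589/4)/3 = 23/12.
Total output Q = 65/4 + 371/12 + 23/12 = 589/12.

49.08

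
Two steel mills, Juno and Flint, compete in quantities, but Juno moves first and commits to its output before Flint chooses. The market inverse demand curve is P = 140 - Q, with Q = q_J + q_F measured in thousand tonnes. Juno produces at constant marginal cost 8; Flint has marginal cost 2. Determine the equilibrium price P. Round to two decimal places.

The follower Flint best-responds to any q_J: π_F = (140 - Q)q_F - 2q_F.
∂π_F/∂q_F = 138 - q_J - 2q_F = 0 gives the reaction function q_F = (138 - q_J)/2.
Juno substitutes q_F(q_J) into its own profit: π_J = q_J(140 - q_J - (138 - q_J)/2) - 8q_J = (71 - (1/2)q_J)q_J - 8q_J.
Leader FOC: 63 - q_J = 0, so q_J = 63.
Then q_F = (138 - 63)/2 = 75/2.
Total output Q = 201/2, so price P = 140 - 201/2 = 79/2.

39.50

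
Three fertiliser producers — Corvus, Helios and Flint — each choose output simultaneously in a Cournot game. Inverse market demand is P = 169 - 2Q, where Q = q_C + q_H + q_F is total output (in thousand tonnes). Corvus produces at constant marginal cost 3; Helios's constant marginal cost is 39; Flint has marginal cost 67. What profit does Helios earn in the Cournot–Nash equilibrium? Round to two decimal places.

Corvus's profit: π_C = (169 - 2Q)q_C - (3q_C). Setting ∂π_C/∂q_C = 0: 166 - 4q_C - 2(q_H + q_F) = 0.
Helios's profit: π_H = (169 - 2Q)q_H - (39q_H). Setting ∂π_H/∂q_H = 0: 130 - 4q_H - 2(q_C + q_F) = 0.
Flint's profit: π_F = (169 - 2Q)q_F - (67q_F). Setting ∂π_F/∂q_F = 0: 102 - 4q_F - 2(q_C + q_H) = 0.
Summing all 3 equations gives 398 − 8Q = 0, hence Q = 199/4.
Back-substituting: q_C = (166 − 199/2)/2 = 133/4, q_H = (130 − 199/2)/2 = 61/4, q_F = (102 − 199/2)/2 = 5/4.
Price P = 169 - 2·(199/4) = 139/2.
Helios's profit: (139/2 - 39)·(61/4) = 465.1250.

465.13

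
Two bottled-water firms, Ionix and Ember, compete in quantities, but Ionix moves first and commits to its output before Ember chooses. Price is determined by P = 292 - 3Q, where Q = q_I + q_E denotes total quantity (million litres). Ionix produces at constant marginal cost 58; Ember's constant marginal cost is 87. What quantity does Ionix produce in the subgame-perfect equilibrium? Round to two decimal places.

The follower Ember best-responds to any q_I: π_E = (292 - 3Q)q_E - 87q_E.
Follower FOC: 205 - 3q_I - 6q_E = 0, so q_E(q_I) = (205 - 3q_I)/6.
Ionix substitutes q_E(q_I) into its own profit: π_I = q_I(292 - 3q_I - (205 - 3q_I)/2) - 58q_I = (379/2 - (3/2)q_I)q_I - 58q_I.
Leader FOC: 263/2 - 3q_I = 0, so q_I = 263/6.
Then q_E = (205 - 3·(263/6))/6 = 49/4.

43.83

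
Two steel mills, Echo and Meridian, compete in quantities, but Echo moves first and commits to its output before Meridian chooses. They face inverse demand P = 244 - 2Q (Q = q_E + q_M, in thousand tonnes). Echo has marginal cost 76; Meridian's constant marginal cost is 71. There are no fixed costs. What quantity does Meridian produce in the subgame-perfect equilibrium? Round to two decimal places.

22.88

Solve by backward induction. Given q_E, the follower Meridian maximises π_M = (244 - 2q_E - 2q_M)q_M - 71q_M.
Setting the follower's marginal profit to zero, 173 - 2q_E - 4q_M = 0, i.e. q_M = (173 - 2q_E)/4.
The leader anticipates this reaction. Substituting into P = 244 - 2Q gives P = 315/2 - q_E, so π_E = (315/2 - q_E)q_E - 76q_E.
Leader FOC: 163/2 - 2q_E = 0, so q_E = 163/4.
Then q_M = (173 - 2·(163/4))/4 = 183/8.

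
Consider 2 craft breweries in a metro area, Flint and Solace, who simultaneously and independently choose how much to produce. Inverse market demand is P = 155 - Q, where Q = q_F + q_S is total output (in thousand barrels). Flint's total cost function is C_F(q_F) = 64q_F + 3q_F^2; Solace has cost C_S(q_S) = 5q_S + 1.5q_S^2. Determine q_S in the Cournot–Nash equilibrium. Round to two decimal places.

Flint's profit: π_F = (155 - Q)q_F - (64q_F + 3q_F²). Setting ∂π_F/∂q_F = 0: 91 - 8q_F - (q_S) = 0.
Solace's first-order condition: 150 - 5q_S - (q_F) = 0.
So q_F = (91 - q_S)/8 and q_S = (150 - q_F)/5.
Substituting one into the other gives q_F = 305/39 and q_S = 1109/39.

28.44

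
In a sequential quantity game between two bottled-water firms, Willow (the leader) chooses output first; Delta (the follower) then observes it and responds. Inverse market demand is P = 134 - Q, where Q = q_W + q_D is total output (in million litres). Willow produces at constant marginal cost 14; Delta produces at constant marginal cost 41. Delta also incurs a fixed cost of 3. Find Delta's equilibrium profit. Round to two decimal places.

92.06

Solve by backward induction. Given q_W, the follower Delta maximises π_D = (134 - q_W - q_D)q_D - 41q_D.
∂π_D/∂q_D = 93 - q_W - 2q_D = 0 gives the reaction function q_D = (93 - q_W)/2.
Willow substitutes q_D(q_W) into its own profit: π_W = q_W(134 - q_W - (93 - q_W)/2) - 14q_W = (175/2 - (1/2)q_W)q_W - 14q_W.
Maximising: ∂π_W/∂q_W = 147/2 - q_W = 0, giving q_W = 147/2.
Then q_D = (93 - 147/2)/2 = 39/4.
Price P = 134 - 333/4 = 203/4.
Delta's profit: (203/4 - 41)·(39/4) - 3 = 1473/16.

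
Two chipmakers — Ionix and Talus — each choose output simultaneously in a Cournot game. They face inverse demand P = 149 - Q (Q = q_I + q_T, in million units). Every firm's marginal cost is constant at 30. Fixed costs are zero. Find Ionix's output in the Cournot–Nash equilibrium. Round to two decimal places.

A representative firm's profit is π_i = q_i(149 - Q) - 30q_i.
Setting ∂π_i/∂q_i = 0 with rivals' quantities fixed: 119 - 2q_i - q_j = 0.
With identical firms every q_j equals q_i, so q_j = q_i and 119 = 3q_i, giving q_i = 119/3.

39.67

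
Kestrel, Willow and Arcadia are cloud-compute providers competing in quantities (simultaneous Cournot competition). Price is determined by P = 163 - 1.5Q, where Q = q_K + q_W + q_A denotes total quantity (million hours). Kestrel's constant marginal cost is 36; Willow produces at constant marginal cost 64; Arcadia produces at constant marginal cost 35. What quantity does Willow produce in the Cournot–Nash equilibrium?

7

Kestrel's profit: π_K = (163 - 1.5Q)q_K - (36q_K). Setting ∂π_K/∂q_K = 0: 127 - 3q_K - (3/2)(q_W + q_A) = 0.
Willow's first-order condition: 99 - 3q_W - (3/2)(q_K + q_A) = 0.
Arcadia's profit: π_A = (163 - 1.5Q)q_A - (35q_A). Setting ∂π_A/∂q_A = 0: 128 - 3q_A - (3/2)(q_K + q_W) = 0.
Adding the 3 conditions: 354 − 3Q − 3Q = 0, i.e. Q = 59.
Back-substituting: q_K = (127 − 177/2)/(3/2) = 77/3, q_W = (99 − 177/2)/(3/2) = 7, q_A = (128 − 177/2)/(3/2) = 79/3.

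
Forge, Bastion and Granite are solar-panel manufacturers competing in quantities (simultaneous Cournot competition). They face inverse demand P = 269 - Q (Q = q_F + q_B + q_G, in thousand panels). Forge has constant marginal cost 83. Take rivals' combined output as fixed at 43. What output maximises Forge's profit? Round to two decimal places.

71.50

With rivals' combined output fixed at 43, Forge's profit is π_F = (269 - 43 - q_F)q_F - (83q_F) = (226 - q_F)q_F - (83q_F).
∂π_F/∂q_F = 143 - 2q_F = 0, so q_F = 143/2.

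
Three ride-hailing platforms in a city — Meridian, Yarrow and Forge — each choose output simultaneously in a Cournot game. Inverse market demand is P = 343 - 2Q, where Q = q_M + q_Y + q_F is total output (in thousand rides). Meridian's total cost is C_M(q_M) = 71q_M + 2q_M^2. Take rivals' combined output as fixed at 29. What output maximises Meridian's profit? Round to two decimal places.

26.75

With rivals' combined output fixed at 29, Meridian's profit is π_M = (343 - 2·29 - 2q_M)q_M - (71q_M + 2q_M²) = (285 - 2q_M)q_M - (71q_M + 2q_M²).
∂π_M/∂q_M = 214 - 8q_M = 0, so q_M = 107/4.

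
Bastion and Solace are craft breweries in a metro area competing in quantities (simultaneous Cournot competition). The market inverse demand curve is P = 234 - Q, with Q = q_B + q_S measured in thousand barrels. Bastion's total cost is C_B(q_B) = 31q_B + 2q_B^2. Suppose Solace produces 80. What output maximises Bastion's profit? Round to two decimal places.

With the rival's output fixed at 80, Bastion's profit is π_B = (234 - 80 - q_B)q_B - (31q_B + 2q_B²) = (154 - q_B)q_B - (31q_B + 2q_B²).
∂π_B/∂q_B = 123 - 6q_B = 0, so q_B = 41/2.

20.50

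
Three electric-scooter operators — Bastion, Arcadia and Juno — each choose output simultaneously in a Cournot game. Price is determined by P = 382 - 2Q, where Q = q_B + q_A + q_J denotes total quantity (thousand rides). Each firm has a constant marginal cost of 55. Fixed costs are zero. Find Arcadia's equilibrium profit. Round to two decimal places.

3341.53

Each firm earns π_i = (382 - 2Q)q_i - 55q_i.
Setting ∂π_i/∂q_i = 0 with rivals' quantities fixed: 327 - 4q_i - 2·Σ_{j≠i} q_j = 0.
By symmetry each firm produces the same amount; substituting Σ_{j≠i} q_j = 2q_i yields q_i = 327/8.
Price P = 382 - 2·(981/8) = 547/4.
Arcadia's profit: (547/4 - 55)·(327/8) = 3341.5313.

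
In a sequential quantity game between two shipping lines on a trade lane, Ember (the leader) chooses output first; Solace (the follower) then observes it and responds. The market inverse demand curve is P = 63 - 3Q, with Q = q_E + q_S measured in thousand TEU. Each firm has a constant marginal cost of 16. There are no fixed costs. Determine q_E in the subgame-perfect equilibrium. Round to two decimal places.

7.83

The follower Solace best-responds to any q_E: π_S = (63 - 3Q)q_S - 16q_S.
Setting the follower's marginal profit to zero, 47 - 3q_E - 6q_S = 0, i.e. q_S = (47 - 3q_E)/6.
Ember substitutes q_S(q_E) into its own profit: π_E = q_E(63 - 3q_E - (47 - 3q_E)/2) - 16q_E = (79/2 - (3/2)q_E)q_E - 16q_E.
The leader's first-order condition 47/2 - 3q_E = 0 yields q_E = 47/6.
Then q_S = (47 - 3·(47/6))/6 = 47/12.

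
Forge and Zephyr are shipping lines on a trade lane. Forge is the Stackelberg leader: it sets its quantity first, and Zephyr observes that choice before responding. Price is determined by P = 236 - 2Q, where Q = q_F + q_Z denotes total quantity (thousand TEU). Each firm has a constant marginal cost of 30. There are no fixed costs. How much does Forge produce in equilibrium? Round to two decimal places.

51.50

Solve by backward induction. Given q_F, the follower Zephyr maximises π_Z = (236 - 2q_F - 2q_Z)q_Z - 30q_Z.
Setting the follower's marginal profit to zero, 206 - 2q_F - 4q_Z = 0, i.e. q_Z = (206 - 2q_F)/4.
The leader anticipates this reaction. Substituting into P = 236 - 2Q gives P = 133 - q_F, so π_F = (133 - q_F)q_F - 30q_F.
Maximising: ∂π_F/∂q_F = 103 - 2q_F = 0, giving q_F = 103/2.
Then q_Z = (206 - 2·(103/2))/4 = 103/4.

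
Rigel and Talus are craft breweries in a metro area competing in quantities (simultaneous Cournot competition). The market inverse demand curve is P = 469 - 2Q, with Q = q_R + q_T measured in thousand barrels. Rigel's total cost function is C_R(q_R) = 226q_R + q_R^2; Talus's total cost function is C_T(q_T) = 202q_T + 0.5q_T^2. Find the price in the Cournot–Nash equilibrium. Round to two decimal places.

330.77

Rigel's profit: π_R = (469 - 2Q)q_R - (226q_R + q_R²). Setting ∂π_R/∂q_R = 0: 243 - 6q_R - 2(q_T) = 0.
Talus's first-order condition: 267 - 5q_T - 2(q_R) = 0.
Best responses: q_R = (243 - 2q_T)/6, q_T = (267 - 2q_R)/5.
Substituting one into the other gives q_R = 681/26 and q_T = 558/13.
Total output Q = 1797/26, so price P = 469 - 2·(1797/26) = 330.7692.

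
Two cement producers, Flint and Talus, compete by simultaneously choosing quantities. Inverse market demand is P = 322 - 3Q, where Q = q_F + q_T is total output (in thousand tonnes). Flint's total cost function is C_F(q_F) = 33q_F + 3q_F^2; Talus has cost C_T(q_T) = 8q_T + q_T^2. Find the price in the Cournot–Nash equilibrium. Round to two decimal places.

174.72

Flint's profit: π_F = (322 - 3Q)q_F - (33q_F + 3q_F²). Setting ∂π_F/∂q_F = 0: 289 - 12q_F - 3(q_T) = 0.
Talus's first-order condition: 314 - 8q_T - 3(q_F) = 0.
Best responses: q_F = (289 - 3q_T)/12, q_T = (314 - 3q_F)/8.
Substituting one into the other gives q_F = 1370/87 and q_T = 967/29.
Total output Q = 49.0920, so price P = 322 - 3·49.0920 = 174.7241.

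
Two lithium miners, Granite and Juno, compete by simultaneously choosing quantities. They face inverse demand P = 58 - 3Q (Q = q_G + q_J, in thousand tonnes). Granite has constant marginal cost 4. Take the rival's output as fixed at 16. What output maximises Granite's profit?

1

With the rival's output fixed at 16, Granite's profit is π_G = (58 - 3·16 - 3q_G)q_G - (4q_G) = (10 - 3q_G)q_G - (4q_G).
∂π_G/∂q_G = 6 - 6q_G = 0, so q_G = 1.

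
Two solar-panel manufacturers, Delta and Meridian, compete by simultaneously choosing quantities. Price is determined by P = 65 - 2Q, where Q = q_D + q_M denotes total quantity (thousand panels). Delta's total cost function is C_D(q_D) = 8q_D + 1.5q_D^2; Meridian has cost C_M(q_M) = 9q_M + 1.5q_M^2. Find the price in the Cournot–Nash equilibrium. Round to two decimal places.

39.89

Delta's profit: π_D = (65 - 2Q)q_D - (8q_D + (3/2)q_D²). Setting ∂π_D/∂q_D = 0: 57 - 7q_D - 2(q_M) = 0.
Meridian's first-order condition: 56 - 7q_M - 2(q_D) = 0.
Rearranging gives the reaction functions q_D = (57 - 2q_M)/7 and q_M = (56 - 2q_D)/7.
Substituting one into the other gives q_D = 287/45 and q_M = 278/45.
Total output Q = 113/9, so price P = 65 - 2·(113/9) = 359/9.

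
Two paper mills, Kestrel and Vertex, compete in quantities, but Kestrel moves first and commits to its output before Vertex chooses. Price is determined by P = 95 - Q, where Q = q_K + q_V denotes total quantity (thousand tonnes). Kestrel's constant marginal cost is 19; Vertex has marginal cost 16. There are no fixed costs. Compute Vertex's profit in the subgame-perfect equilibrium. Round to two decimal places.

451.56

The follower Vertex best-responds to any q_K: π_V = (95 - Q)q_V - 16q_V.
Follower FOC: 79 - q_K - 2q_V = 0, so q_V(q_K) = (79 - q_K)/2.
The leader anticipates this reaction. Substituting into P = 95 - Q gives P = 111/2 - (1/2)q_K, so π_K = (111/2 - (1/2)q_K)q_K - 19q_K.
The leader's first-order condition 73/2 - q_K = 0 yields q_K = 73/2.
Then q_V = (79 - 73/2)/2 = 85/4.
Price P = 95 - 231/4 = 149/4.
Vertex's profit: (149/4 - 16)·(85/4) = 451.5625.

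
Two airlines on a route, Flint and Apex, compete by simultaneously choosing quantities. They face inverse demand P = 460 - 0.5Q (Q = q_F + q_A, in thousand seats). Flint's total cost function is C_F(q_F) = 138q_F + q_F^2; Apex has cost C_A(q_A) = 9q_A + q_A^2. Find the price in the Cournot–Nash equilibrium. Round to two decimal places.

Flint's profit: π_F = (460 - 0.5Q)q_F - (138q_F + q_F²). Setting ∂π_F/∂q_F = 0: 322 - 3q_F - (1/2)(q_A) = 0.
Apex's first-order condition: 451 - 3q_A - (1/2)(q_F) = 0.
Best responses: q_F = (322 - (1/2)q_A)/3, q_A = (451 - (1/2)q_F)/3.
Substituting one into the other gives q_F = 84.6286 and q_A = 136.2286.
Total output Q = 1546/7, so price P = 460 - (1/2)·(1546/7) = 349.5714.

349.57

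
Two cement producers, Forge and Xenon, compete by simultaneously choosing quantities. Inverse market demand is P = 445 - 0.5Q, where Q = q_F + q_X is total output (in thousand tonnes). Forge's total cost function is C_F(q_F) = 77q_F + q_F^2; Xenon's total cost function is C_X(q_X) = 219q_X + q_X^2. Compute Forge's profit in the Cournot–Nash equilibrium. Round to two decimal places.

19240.77

Forge's profit: π_F = (445 - 0.5Q)q_F - (77q_F + q_F²). Setting ∂π_F/∂q_F = 0: 368 - 3q_F - (1/2)(q_X) = 0.
Xenon's first-order condition: 226 - 3q_X - (1/2)(q_F) = 0.
So q_F = (368 - (1/2)q_X)/3 and q_X = (226 - (1/2)q_F)/3.
Solving the pair: q_F = 113.2571, q_X = 1976/35.
Price P = 445 - (1/2)·(1188/7) = 360.1429.
Forge's profit: 360.1429·113.2571 - 77·113.2571 - 113.2571² = 19240.7706.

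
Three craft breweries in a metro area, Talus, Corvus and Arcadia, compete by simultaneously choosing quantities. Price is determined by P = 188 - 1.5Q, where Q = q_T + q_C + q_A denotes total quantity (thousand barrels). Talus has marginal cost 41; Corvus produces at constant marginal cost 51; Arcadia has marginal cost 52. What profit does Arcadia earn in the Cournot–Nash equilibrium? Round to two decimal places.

Talus's profit: π_T = (188 - 1.5Q)q_T - (41q_T). Setting ∂π_T/∂q_T = 0: 147 - 3q_T - (3/2)(q_C + q_A) = 0.
Corvus's profit: π_C = (188 - 1.5Q)q_C - (51q_C). Setting ∂π_C/∂q_C = 0: 137 - 3q_C - (3/2)(q_T + q_A) = 0.
Arcadia's profit: π_A = (188 - 1.5Q)q_A - (52q_A). Setting ∂π_A/∂q_A = 0: 136 - 3q_A - (3/2)(q_T + q_C) = 0.
Adding the 3 first-order conditions: 420 − 6Q = 0, so Q = 70.
Back-substituting: q_T = (147 − 105)/(3/2) = 28, q_C = (137 − 105)/(3/2) = 64/3, q_A = (136 − 105)/(3/2) = 62/3.
Price P = 188 - (3/2)·70 = 83.
Arcadia's profit: (83 - 52)·(62/3) = 1922/3.

640.67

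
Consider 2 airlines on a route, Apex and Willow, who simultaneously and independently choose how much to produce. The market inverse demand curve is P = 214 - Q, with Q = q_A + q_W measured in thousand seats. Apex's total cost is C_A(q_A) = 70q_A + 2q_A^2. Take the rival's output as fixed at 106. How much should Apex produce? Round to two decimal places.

6.33

With the rival's output fixed at 106, Apex's profit is π_A = (214 - 106 - q_A)q_A - (70q_A + 2q_A²) = (108 - q_A)q_A - (70q_A + 2q_A²).
∂π_A/∂q_A = 38 - 6q_A = 0, so q_A = 19/3.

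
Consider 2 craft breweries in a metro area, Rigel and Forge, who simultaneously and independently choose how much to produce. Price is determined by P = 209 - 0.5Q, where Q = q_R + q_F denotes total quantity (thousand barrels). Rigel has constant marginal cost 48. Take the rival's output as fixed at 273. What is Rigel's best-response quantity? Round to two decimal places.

With the rival's output fixed at 273, Rigel's profit is π_R = (209 - (1/2)·273 - (1/2)q_R)q_R - (48q_R) = (145/2 - (1/2)q_R)q_R - (48q_R).
∂π_R/∂q_R = 49/2 - q_R = 0, so q_R = 49/2.

24.50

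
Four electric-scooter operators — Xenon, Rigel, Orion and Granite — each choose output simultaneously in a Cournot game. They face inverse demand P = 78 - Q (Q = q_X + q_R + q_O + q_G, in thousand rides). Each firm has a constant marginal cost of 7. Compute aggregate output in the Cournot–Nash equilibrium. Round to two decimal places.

A representative firm's profit is π_i = q_i(78 - Q) - 7q_i.
Setting ∂π_i/∂q_i = 0 with rivals' quantities fixed: 71 - 2q_i - Σ_{j≠i} q_j = 0.
By symmetry each firm produces the same amount; substituting Σ_{j≠i} q_j = 3q_i yields q_i = 71/5.
Total output Q = 71/5 + 71/5 + 71/5 + 71/5 = 284/5.

56.80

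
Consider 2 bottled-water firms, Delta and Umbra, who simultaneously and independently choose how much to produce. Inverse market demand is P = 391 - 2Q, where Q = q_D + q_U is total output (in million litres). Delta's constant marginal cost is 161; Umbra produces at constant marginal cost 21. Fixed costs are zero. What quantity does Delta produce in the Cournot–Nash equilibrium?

Delta's profit: π_D = (391 - 2Q)q_D - (161q_D). Setting ∂π_D/∂q_D = 0: 230 - 4q_D - 2(q_U) = 0.
Umbra's profit: π_U = (391 - 2Q)q_U - (21q_U). Setting ∂π_U/∂q_U = 0: 370 - 4q_U - 2(q_D) = 0.
Best responses: q_D = (230 - 2q_U)/4, q_U = (370 - 2q_D)/4.
Solving the pair: q_D = 15, q_U = 85.

15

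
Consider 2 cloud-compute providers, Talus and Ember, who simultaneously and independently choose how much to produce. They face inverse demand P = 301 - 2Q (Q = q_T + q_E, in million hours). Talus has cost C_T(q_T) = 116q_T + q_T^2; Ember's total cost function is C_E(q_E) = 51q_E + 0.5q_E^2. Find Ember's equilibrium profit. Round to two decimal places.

Talus's profit: π_T = (301 - 2Q)q_T - (116q_T + q_T²). Setting ∂π_T/∂q_T = 0: 185 - 6q_T - 2(q_E) = 0.
Ember's profit: π_E = (301 - 2Q)q_E - (51q_E + (1/2)q_E²). Setting ∂π_E/∂q_E = 0: 250 - 5q_E - 2(q_T) = 0.
So q_T = (185 - 2q_E)/6 and q_E = (250 - 2q_T)/5.
Solving the pair: q_T = 425/26, q_E = 565/13.
Price P = 301 - 2·(1555/26) = 181.3846.
Ember's profit: 181.3846·(565/13) - 51·(565/13) - (1/2)(565/13)² = 4722.2633.

4722.26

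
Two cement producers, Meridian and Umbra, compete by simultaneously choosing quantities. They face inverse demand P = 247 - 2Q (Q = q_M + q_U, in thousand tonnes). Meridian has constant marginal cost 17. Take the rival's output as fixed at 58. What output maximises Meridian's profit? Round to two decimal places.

With the rival's output fixed at 58, Meridian's profit is π_M = (247 - 2·58 - 2q_M)q_M - (17q_M) = (131 - 2q_M)q_M - (17q_M).
∂π_M/∂q_M = 114 - 4q_M = 0, so q_M = 57/2.

28.50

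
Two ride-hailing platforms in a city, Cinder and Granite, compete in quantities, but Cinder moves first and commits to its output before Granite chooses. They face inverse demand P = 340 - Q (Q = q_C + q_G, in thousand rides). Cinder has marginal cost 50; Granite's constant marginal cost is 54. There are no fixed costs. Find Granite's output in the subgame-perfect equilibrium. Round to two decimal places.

69.50

Solve by backward induction. Given q_C, the follower Granite maximises π_G = (340 - q_C - q_G)q_G - 54q_G.
Follower FOC: 286 - q_C - 2q_G = 0, so q_G(q_C) = (286 - q_C)/2.
The leader anticipates this reaction. Substituting into P = 340 - Q gives P = 197 - (1/2)q_C, so π_C = (197 - (1/2)q_C)q_C - 50q_C.
Maximising: ∂π_C/∂q_C = 147 - q_C = 0, giving q_C = 147.
Then q_G = (286 - 147)/2 = 139/2.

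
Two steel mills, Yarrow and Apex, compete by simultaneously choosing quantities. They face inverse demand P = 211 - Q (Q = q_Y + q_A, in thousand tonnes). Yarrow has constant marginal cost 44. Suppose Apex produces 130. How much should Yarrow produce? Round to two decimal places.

18.50

With the rival's output fixed at 130, Yarrow's profit is π_Y = (211 - 130 - q_Y)q_Y - (44q_Y) = (81 - q_Y)q_Y - (44q_Y).
∂π_Y/∂q_Y = 37 - 2q_Y = 0, so q_Y = 37/2.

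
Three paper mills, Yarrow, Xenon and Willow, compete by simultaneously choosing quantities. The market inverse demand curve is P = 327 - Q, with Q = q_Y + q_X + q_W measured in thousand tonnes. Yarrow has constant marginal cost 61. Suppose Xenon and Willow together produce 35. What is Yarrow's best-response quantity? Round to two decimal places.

With rivals' combined output fixed at 35, Yarrow's profit is π_Y = (327 - 35 - q_Y)q_Y - (61q_Y) = (292 - q_Y)q_Y - (61q_Y).
∂π_Y/∂q_Y = 231 - 2q_Y = 0, so q_Y = 231/2.

115.50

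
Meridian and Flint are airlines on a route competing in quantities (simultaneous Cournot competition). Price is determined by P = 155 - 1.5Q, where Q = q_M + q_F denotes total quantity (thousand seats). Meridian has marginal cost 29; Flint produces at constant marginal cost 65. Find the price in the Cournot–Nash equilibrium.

Meridian's profit: π_M = (155 - 1.5Q)q_M - (29q_M). Setting ∂π_M/∂q_M = 0: 126 - 3q_M - (3/2)(q_F) = 0.
Flint's profit: π_F = (155 - 1.5Q)q_F - (65q_F). Setting ∂π_F/∂q_F = 0: 90 - 3q_F - (3/2)(q_M) = 0.
Rearranging gives the reaction functions q_M = (126 - (3/2)q_F)/3 and q_F = (90 - (3/2)q_M)/3.
Substituting one into the other gives q_M = 36 and q_F = 12.
Total output Q = 48, so price P = 155 - (3/2)·48 = 83.

83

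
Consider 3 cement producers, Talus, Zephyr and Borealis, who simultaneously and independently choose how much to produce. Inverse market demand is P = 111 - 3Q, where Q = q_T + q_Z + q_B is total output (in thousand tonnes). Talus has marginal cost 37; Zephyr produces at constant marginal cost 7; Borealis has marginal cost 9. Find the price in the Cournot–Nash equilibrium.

41

Talus's profit: π_T = (111 - 3Q)q_T - (37q_T). Setting ∂π_T/∂q_T = 0: 74 - 6q_T - 3(q_Z + q_B) = 0.
Zephyr's first-order condition: 104 - 6q_Z - 3(q_T + q_B) = 0.
Borealis's profit: π_B = (111 - 3Q)q_B - (9q_B). Setting ∂π_B/∂q_B = 0: 102 - 6q_B - 3(q_T + q_Z) = 0.
Summing all 3 equations gives 280 − 12Q = 0, hence Q = 70/3.
Back-substituting: q_T = (74 − 70)/3 = 4/3, q_Z = (104 − 70)/3 = 34/3, q_B = (102 − 70)/3 = 32/3.
Total output Q = 70/3, so price P = 111 - 3·(70/3) = 41.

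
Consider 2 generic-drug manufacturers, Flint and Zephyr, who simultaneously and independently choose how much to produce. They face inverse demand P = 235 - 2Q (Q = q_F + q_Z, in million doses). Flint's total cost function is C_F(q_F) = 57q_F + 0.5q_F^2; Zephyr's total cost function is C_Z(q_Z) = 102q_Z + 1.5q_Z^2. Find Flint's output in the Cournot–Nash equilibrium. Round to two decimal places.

31.61

Flint's profit: π_F = (235 - 2Q)q_F - (57q_F + (1/2)q_F²). Setting ∂π_F/∂q_F = 0: 178 - 5q_F - 2(q_Z) = 0.
Zephyr's first-order condition: 133 - 7q_Z - 2(q_F) = 0.
Rearranging gives the reaction functions q_F = (178 - 2q_Z)/5 and q_Z = (133 - 2q_F)/7.
Substituting one into the other gives q_F = 980/31 and q_Z = 309/31.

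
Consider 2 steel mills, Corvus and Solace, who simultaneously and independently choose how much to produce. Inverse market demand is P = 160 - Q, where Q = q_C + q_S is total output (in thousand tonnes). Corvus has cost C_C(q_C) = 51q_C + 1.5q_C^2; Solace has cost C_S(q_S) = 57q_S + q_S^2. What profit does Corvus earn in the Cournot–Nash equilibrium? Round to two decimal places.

Corvus's profit: π_C = (160 - Q)q_C - (51q_C + (3/2)q_C²). Setting ∂π_C/∂q_C = 0: 109 - 5q_C - (q_S) = 0.
Solace's profit: π_S = (160 - Q)q_S - (57q_S + q_S²). Setting ∂π_S/∂q_S = 0: 103 - 4q_S - (q_C) = 0.
Best responses: q_C = (109 - q_S)/5, q_S = (103 - q_C)/4.
Substituting one into the other gives q_C = 333/19 and q_S = 406/19.
Price P = 160 - 739/19 = 121.1053.
Corvus's profit: 121.1053·(333/19) - 51·(333/19) - (3/2)(333/19)² = 767.9294.

767.93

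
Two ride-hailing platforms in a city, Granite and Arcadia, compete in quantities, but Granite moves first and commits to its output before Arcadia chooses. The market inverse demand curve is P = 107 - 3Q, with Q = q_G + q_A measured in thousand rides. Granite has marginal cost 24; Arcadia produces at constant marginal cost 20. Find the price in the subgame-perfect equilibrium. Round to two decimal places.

43.75

The follower Arcadia best-responds to any q_G: π_A = (107 - 3Q)q_A - 20q_A.
∂π_A/∂q_A = 87 - 3q_G - 6q_A = 0 gives the reaction function q_A = (87 - 3q_G)/6.
Granite substitutes q_A(q_G) into its own profit: π_G = q_G(107 - 3q_G - (87 - 3q_G)/2) - 24q_G = (127/2 - (3/2)q_G)q_G - 24q_G.
The leader's first-order condition 79/2 - 3q_G = 0 yields q_G = 79/6.
Then q_A = (87 - 3·(79/6))/6 = 95/12.
Total output Q = 253/12, so price P = 107 - 3·(253/12) = 175/4.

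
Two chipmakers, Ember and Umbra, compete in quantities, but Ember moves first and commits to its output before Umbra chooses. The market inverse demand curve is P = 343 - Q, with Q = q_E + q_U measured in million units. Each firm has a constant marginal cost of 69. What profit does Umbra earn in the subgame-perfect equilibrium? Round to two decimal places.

4692.25

The follower Umbra best-responds to any q_E: π_U = (343 - Q)q_U - 69q_U.
∂π_U/∂q_U = 274 - q_E - 2q_U = 0 gives the reaction function q_U = (274 - q_E)/2.
Ember substitutes q_U(q_E) into its own profit: π_E = q_E(343 - q_E - (274 - q_E)/2) - 69q_E = (206 - (1/2)q_E)q_E - 69q_E.
Leader FOC: 137 - q_E = 0, so q_E = 137.
Then q_U = (274 - 137)/2 = 137/2.
Price P = 343 - 411/2 = 275/2.
Umbra's profit: (275/2 - 69)·(137/2) = 4692.2500.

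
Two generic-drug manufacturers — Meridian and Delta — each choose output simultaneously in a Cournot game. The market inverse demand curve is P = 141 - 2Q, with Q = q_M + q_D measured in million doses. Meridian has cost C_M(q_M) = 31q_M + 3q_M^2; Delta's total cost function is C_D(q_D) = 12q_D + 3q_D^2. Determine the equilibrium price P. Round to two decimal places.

Meridian's profit: π_M = (141 - 2Q)q_M - (31q_M + 3q_M²). Setting ∂π_M/∂q_M = 0: 110 - 10q_M - 2(q_D) = 0.
Delta's profit: π_D = (141 - 2Q)q_D - (12q_D + 3q_D²). Setting ∂π_D/∂q_D = 0: 129 - 10q_D - 2(q_M) = 0.
Rearranging gives the reaction functions q_M = (110 - 2q_D)/10 and q_D = (129 - 2q_M)/10.
Substituting one into the other gives q_M = 421/48 and q_D = 535/48.
Total output Q = 239/12, so price P = 141 - 2·(239/12) = 607/6.

101.17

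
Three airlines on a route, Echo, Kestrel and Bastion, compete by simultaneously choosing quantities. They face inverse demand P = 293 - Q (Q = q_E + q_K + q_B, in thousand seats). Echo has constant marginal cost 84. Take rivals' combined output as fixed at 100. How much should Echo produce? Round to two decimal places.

With rivals' combined output fixed at 100, Echo's profit is π_E = (293 - 100 - q_E)q_E - (84q_E) = (193 - q_E)q_E - (84q_E).
∂π_E/∂q_E = 109 - 2q_E = 0, so q_E = 109/2.

54.50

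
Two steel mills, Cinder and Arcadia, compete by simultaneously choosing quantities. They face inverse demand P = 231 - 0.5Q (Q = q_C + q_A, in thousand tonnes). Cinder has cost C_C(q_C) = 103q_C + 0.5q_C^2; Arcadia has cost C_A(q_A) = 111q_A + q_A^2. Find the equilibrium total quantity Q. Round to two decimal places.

Cinder's profit: π_C = (231 - 0.5Q)q_C - (103q_C + (1/2)q_C²). Setting ∂π_C/∂q_C = 0: 128 - 2q_C - (1/2)(q_A) = 0.
Arcadia's first-order condition: 120 - 3q_A - (1/2)(q_C) = 0.
Rearranging gives the reaction functions q_C = (128 - (1/2)q_A)/2 and q_A = (120 - (1/2)q_C)/3.
Substituting one into the other gives q_C = 1296/23 and q_A = 704/23.
Total output Q = 1296/23 + 704/23 = 86.9565.

86.96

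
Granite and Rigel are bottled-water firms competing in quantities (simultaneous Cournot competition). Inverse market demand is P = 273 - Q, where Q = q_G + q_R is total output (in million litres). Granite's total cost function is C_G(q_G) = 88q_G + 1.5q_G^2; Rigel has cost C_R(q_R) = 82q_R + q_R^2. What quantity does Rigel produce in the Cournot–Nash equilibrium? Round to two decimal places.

Granite's profit: π_G = (273 - Q)q_G - (88q_G + (3/2)q_G²). Setting ∂π_G/∂q_G = 0: 185 - 5q_G - (q_R) = 0.
Rigel's first-order condition: 191 - 4q_R - (q_G) = 0.
Rearranging gives the reaction functions q_G = (185 - q_R)/5 and q_R = (191 - q_G)/4.
Solving the pair: q_G = 549/19, q_R = 770/19.

40.53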